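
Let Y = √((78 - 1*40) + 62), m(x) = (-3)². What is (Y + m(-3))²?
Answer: 361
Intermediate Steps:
m(x) = 9
Y = 10 (Y = √((78 - 40) + 62) = √(38 + 62) = √100 = 10)
(Y + m(-3))² = (10 + 9)² = 19² = 361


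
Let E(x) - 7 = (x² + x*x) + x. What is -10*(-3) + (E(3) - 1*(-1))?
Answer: 59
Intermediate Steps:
E(x) = 7 + x + 2*x² (E(x) = 7 + ((x² + x*x) + x) = 7 + ((x² + x²) + x) = 7 + (2*x² + x) = 7 + (x + 2*x²) = 7 + x + 2*x²)
-10*(-3) + (E(3) - 1*(-1)) = -10*(-3) + ((7 + 3 + 2*3²) - 1*(-1)) = 30 + ((7 + 3 + 2*9) + 1) = 30 + ((7 + 3 + 18) + 1) = 30 + (28 + 1) = 30 + 29 = 59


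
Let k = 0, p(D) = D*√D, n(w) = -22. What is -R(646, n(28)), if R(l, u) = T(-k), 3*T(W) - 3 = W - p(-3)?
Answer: -1 - I*√3 ≈ -1.0 - 1.732*I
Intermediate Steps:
p(D) = D^(3/2)
T(W) = 1 + W/3 + I*√3 (T(W) = 1 + (W - (-3)^(3/2))/3 = 1 + (W - (-3)*I*√3)/3 = 1 + (W + 3*I*√3)/3 = 1 + (W/3 + I*√3) = 1 + W/3 + I*√3)
R(l, u) = 1 + I*√3 (R(l, u) = 1 + (-1*0)/3 + I*√3 = 1 + (⅓)*0 + I*√3 = 1 + 0 + I*√3 = 1 + I*√3)
-R(646, n(28)) = -(1 + I*√3) = -1 - I*√3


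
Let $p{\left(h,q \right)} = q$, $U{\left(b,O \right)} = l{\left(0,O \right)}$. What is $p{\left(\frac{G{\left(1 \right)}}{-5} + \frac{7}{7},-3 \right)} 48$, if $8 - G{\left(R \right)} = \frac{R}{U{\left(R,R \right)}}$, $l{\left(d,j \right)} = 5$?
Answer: $-144$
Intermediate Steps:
$U{\left(b,O \right)} = 5$
$G{\left(R \right)} = 8 - \frac{R}{5}$
$p{\left(\frac{G{\left(1 \right)}}{-5} + \frac{7}{7},-3 \right)} 48 = \left(-3\right) 48 = -144$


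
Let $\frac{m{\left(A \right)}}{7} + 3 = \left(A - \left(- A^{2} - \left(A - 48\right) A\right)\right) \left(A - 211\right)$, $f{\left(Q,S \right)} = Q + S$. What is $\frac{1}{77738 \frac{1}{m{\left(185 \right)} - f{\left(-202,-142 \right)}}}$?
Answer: $- \frac{10875087}{77738} \approx -139.89$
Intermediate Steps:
$m{\left(A \right)} = -21 + 7 \left(-211 + A\right) \left(A + A^{2} + A \left(-48 + A\right)\right)$ ($m{\left(A \right)} = -21 + 7 \left(A - \left(- A^{2} - \left(A - 48\right) A\right)\right) \left(A - 211\right) = -21 + 7 \left(A - \left(- A^{2} - \left(A - 48\right) A\right)\right) \left(-211 + A\right) = -21 + 7 \left(A - \left(- A^{2} - \left(-48 + A\right) A\right)\right) \left(-211 + A\right) = -21 + 7 \left(A - \left(- A^{2} - A \left(-48 + A\right)\right)\right) \left(-211 + A\right) = -21 + 7 \left(A + \left(A^{2} + A \left(-48 + A\right)\right)\right) \left(-211 + A\right) = -21 + 7 \left(A + A^{2} + A \left(-48 + A\right)\right) \left(-211 + A\right) = -21 + 7 \left(-211 + A\right) \left(A + A^{2} + A \left(-48 + A\right)\right)$)
$\frac{1}{77738 \frac{1}{m{\left(185 \right)} - f{\left(-202,-142 \right)}}} = \frac{1}{77738 \frac{1}{\left(-21 - 3283 \cdot 185^{2} + 14 \cdot 185^{3} + 69419 \cdot 185\right) - \left(-202 - 142\right)}} = \frac{1}{77738 \frac{1}{\left(-21 - 112360675 + 14 \cdot 6331625 + 12842515\right) - -344}} = \frac{1}{77738 \frac{1}{\left(-21 - 112360675 + 88642750 + 12842515\right) + 344}} = \frac{1}{77738 \frac{1}{-10875431 + 344}} = \frac{1}{77738 \frac{1}{-10875087}} = \frac{1}{77738 \left(- \frac{1}{10875087}\right)} = \frac{1}{- \frac{77738}{10875087}} = - \frac{10875087}{77738}$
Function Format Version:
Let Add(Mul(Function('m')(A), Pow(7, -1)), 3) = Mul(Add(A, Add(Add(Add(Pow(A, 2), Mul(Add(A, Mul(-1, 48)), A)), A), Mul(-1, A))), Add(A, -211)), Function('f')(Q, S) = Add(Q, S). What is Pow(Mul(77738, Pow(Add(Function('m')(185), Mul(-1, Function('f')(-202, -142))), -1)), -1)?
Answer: Rational(-10875087, 77738) ≈ -139.89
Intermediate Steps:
Function('m')(A) = Add(-21, Mul(7, Add(-211, A), Add(A, Pow(A, 2), Mul(A, Add(-48, A))))) (Function('m')(A) = Add(-21, Mul(7, Mul(Add(A, Add(Add(Add(Pow(A, 2), Mul(Add(A, Mul(-1, 48)), A)), A), Mul(-1, A))), Add(A, -211)))) = Add(-21, Mul(7, Mul(Add(A, Add(Add(Add(Pow(A, 2), Mul(Add(A, -48), A)), A), Mul(-1, A))), Add(-211, A)))) = Add(-21, Mul(7, Mul(Add(A, Add(Add(Add(Pow(A, 2), Mul(Add(-48, A), A)), A), Mul(-1, A))), Add(-211, A)))) = Add(-21, Mul(7, Mul(Add(A, Add(Add(Add(Pow(A, 2), Mul(A, Add(-48, A))), A), Mul(-1, A))), Add(-211, A)))) = Add(-21, Mul(7, Mul(Add(A, Add(Add(A, Pow(A, 2), Mul(A, Add(-48, A))), Mul(-1, A))), Add(-211, A)))) = Add(-21, Mul(7, Mul(Add(A, Add(Pow(A, 2), Mul(A, Add(-48, A)))), Add(-211, A)))) = Add(-21, Mul(7, Mul(Add(A, Pow(A, 2), Mul(A, Add(-48, A))), Add(-211, A)))) = Add(-21, Mul(7, Mul(Add(-211, A), Add(A, Pow(A, 2), Mul(A, Add(-48, A)))))) = Add(-21, Mul(7, Add(-211, A), Add(A, Pow(A, 2), Mul(A, Add(-48, A))))))
Pow(Mul(77738, Pow(Add(Function('m')(185), Mul(-1, Function('f')(-202, -142))), -1)), -1) = Pow(Mul(77738, Pow(Add(Add(-21, Mul(-3283, Pow(185, 2)), Mul(14, Pow(185, 3)), Mul(69419, 185)), Mul(-1, Add(-202, -142))), -1)), -1) = Pow(Mul(77738, Pow(Add(Add(-21, Mul(-3283, 34225), Mul(14, 6331625), 12842515), Mul(-1, -344)), -1)), -1) = Pow(Mul(77738, Pow(Add(Add(-21, -112360675, 88642750, 12842515), 344), -1)), -1) = Pow(Mul(77738, Pow(Add(-10875431, 344), -1)), -1) = Pow(Mul(77738, Pow(-10875087, -1)), -1) = Pow(Mul(77738, Rational(-1, 10875087)), -1) = Pow(Rational(-77738, 10875087), -1) = Rational(-10875087, 77738)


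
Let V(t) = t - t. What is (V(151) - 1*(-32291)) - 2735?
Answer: 29556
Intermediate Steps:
V(t) = 0
(V(151) - 1*(-32291)) - 2735 = (0 - 1*(-32291)) - 2735 = (0 + 32291) - 2735 = 32291 - 2735 = 29556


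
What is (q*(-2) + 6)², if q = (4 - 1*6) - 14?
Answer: 1444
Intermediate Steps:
q = -16 (q = (4 - 6) - 14 = -2 - 14 = -16)
(q*(-2) + 6)² = (-16*(-2) + 6)² = (32 + 6)² = 38² = 1444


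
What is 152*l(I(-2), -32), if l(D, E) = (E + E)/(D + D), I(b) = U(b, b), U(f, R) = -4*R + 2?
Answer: -2432/5 ≈ -486.40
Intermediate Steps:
U(f, R) = 2 - 4*R
I(b) = 2 - 4*b
l(D, E) = E/D (l(D, E) = (2*E)/((2*D)) = (2*E)*(1/(2*D)) = E/D)
152*l(I(-2), -32) = 152*(-32/(2 - 4*(-2))) = 152*(-32/(2 + 8)) = 152*(-32/10) = 152*(-32*⅒) = 152*(-16/5) = -2432/5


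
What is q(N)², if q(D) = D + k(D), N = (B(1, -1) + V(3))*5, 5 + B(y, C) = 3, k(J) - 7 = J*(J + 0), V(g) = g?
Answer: 1369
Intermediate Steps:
k(J) = 7 + J² (k(J) = 7 + J*(J + 0) = 7 + J*J = 7 + J²)
B(y, C) = -2 (B(y, C) = -5 + 3 = -2)
N = 5 (N = (-2 + 3)*5 = 1*5 = 5)
q(D) = 7 + D + D² (q(D) = D + (7 + D²) = 7 + D + D²)
q(N)² = (7 + 5 + 5²)² = (7 + 5 + 25)² = 37² = 1369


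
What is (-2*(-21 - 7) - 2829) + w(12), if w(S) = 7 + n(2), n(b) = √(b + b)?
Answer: -2764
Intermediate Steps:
n(b) = √2*√b (n(b) = √(2*b) = √2*√b)
w(S) = 9 (w(S) = 7 + √2*√2 = 7 + 2 = 9)
(-2*(-21 - 7) - 2829) + w(12) = (-2*(-21 - 7) - 2829) + 9 = (-2*(-28) - 2829) + 9 = (56 - 2829) + 9 = -2773 + 9 = -2764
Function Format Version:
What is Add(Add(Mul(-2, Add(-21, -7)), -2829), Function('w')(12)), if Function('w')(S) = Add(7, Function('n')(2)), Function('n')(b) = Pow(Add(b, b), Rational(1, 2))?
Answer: -2764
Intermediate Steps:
Function('n')(b) = Mul(Pow(2, Rational(1, 2)), Pow(b, Rational(1, 2))) (Function('n')(b) = Pow(Mul(2, b), Rational(1, 2)) = Mul(Pow(2, Rational(1, 2)), Pow(b, Rational(1, 2))))
Function('w')(S) = 9 (Function('w')(S) = Add(7, Mul(Pow(2, Rational(1, 2)), Pow(2, Rational(1, 2)))) = Add(7, 2) = 9)
Add(Add(Mul(-2, Add(-21, -7)), -2829), Function('w')(12)) = Add(Add(Mul(-2, Add(-21, -7)), -2829), 9) = Add(Add(Mul(-2, -28), -2829), 9) = Add(Add(56, -2829), 9) = Add(-2773, 9) = -2764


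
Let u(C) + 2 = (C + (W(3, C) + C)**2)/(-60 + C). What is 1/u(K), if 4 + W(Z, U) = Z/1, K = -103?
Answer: -163/11039 ≈ -0.014766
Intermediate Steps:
W(Z, U) = -4 + Z (W(Z, U) = -4 + Z/1 = -4 + Z*1 = -4 + Z)
u(C) = -2 + (C + (-1 + C)**2)/(-60 + C) (u(C) = -2 + (C + ((-4 + 3) + C)**2)/(-60 + C) = -2 + (C + (-1 + C)**2)/(-60 + C))
1/u(K) = 1/((120 + (-1 - 103)**2 - 1*(-103))/(-60 - 103)) = 1/((120 + (-104)**2 + 103)/(-163)) = 1/(-(120 + 10816 + 103)/163) = 1/(-1/163*11039) = 1/(-11039/163) = -163/11039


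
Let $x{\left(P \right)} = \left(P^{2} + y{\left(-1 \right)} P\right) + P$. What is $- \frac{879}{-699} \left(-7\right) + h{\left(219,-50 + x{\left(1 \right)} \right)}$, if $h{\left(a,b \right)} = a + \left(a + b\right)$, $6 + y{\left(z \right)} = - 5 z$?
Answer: $\frac{88586}{233} \approx 380.2$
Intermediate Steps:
$y{\left(z \right)} = -6 - 5 z$
$x{\left(P \right)} = P^{2}$ ($x{\left(P \right)} = \left(P^{2} + \left(-6 - -5\right) P\right) + P = \left(P^{2} + \left(-6 + 5\right) P\right) + P = \left(P^{2} - P\right) + P = P^{2}$)
$h{\left(a,b \right)} = b + 2 a$
$- \frac{879}{-699} \left(-7\right) + h{\left(219,-50 + x{\left(1 \right)} \right)} = - \frac{879}{-699} \left(-7\right) + \left(\left(-50 + 1^{2}\right) + 2 \cdot 219\right) = \left(-879\right) \left(- \frac{1}{699}\right) \left(-7\right) + \left(\left(-50 + 1\right) + 438\right) = \frac{293}{233} \left(-7\right) + \left(-49 + 438\right) = - \frac{2051}{233} + 389 = \frac{88586}{233}$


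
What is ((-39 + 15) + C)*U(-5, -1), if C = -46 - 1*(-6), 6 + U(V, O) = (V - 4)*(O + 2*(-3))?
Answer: -3648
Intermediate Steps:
U(V, O) = -6 + (-6 + O)*(-4 + V) (U(V, O) = -6 + (V - 4)*(O + 2*(-3)) = -6 + (-4 + V)*(O - 6) = -6 + (-4 + V)*(-6 + O) = -6 + (-6 + O)*(-4 + V))
C = -40 (C = -46 + 6 = -40)
((-39 + 15) + C)*U(-5, -1) = ((-39 + 15) - 40)*(18 - 6*(-5) - 4*(-1) - 1*(-5)) = (-24 - 40)*(18 + 30 + 4 + 5) = -64*57 = -3648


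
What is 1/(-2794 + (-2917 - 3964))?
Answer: -1/9675 ≈ -0.00010336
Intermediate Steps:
1/(-2794 + (-2917 - 3964)) = 1/(-2794 - 6881) = 1/(-9675) = -1/9675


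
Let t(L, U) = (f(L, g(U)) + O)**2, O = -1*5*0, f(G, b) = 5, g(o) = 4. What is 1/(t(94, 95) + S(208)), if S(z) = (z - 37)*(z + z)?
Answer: 1/71161 ≈ 1.4053e-5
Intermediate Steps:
O = 0 (O = -5*0 = 0)
S(z) = 2*z*(-37 + z) (S(z) = (-37 + z)*(2*z) = 2*z*(-37 + z))
t(L, U) = 25 (t(L, U) = (5 + 0)**2 = 5**2 = 25)
1/(t(94, 95) + S(208)) = 1/(25 + 2*208*(-37 + 208)) = 1/(25 + 2*208*171) = 1/(25 + 71136) = 1/71161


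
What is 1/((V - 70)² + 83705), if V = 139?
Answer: 1/88466 ≈ 1.1304e-5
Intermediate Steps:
1/((V - 70)² + 83705) = 1/((139 - 70)² + 83705) = 1/(69² + 83705) = 1/(4761 + 83705) = 1/88466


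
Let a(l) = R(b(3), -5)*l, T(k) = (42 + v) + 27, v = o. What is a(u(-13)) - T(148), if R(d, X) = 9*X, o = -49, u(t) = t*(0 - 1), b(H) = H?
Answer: -605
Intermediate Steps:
u(t) = -t (u(t) = t*(-1) = -t)
v = -49
T(k) = 20 (T(k) = (42 - 49) + 27 = -7 + 27 = 20)
a(l) = -45*l (a(l) = (9*(-5))*l = -45*l)
a(u(-13)) - T(148) = -(-45)*(-13) - 1*20 = -45*13 - 20 = -585 - 20 = -605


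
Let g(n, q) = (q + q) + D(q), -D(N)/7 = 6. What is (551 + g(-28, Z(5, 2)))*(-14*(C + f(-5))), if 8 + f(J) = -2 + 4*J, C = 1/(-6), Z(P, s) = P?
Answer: 219191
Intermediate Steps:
C = -1/6 ≈ -0.16667
D(N) = -42 (D(N) = -7*6 = -42)
f(J) = -10 + 4*J (f(J) = -8 + (-2 + 4*J) = -10 + 4*J)
g(n, q) = -42 + 2*q (g(n, q) = (q + q) - 42 = 2*q - 42 = -42 + 2*q)
(551 + g(-28, Z(5, 2)))*(-14*(C + f(-5))) = (551 + (-42 + 2*5))*(-14*(-1/6 + (-10 + 4*(-5)))) = (551 + (-42 + 10))*(-14*(-1/6 + (-10 - 20))) = (551 - 32)*(-14*(-1/6 - 30)) = 519*(-14*(-181/6)) = 519*(1267/3) = 219191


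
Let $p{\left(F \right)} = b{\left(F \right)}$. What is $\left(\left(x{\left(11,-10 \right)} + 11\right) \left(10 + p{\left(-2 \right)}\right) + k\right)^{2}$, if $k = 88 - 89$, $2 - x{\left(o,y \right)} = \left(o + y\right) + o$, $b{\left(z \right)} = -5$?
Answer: $16$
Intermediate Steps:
$p{\left(F \right)} = -5$
$x{\left(o,y \right)} = 2 - y - 2 o$ ($x{\left(o,y \right)} = 2 - \left(\left(o + y\right) + o\right) = 2 - \left(y + 2 o\right) = 2 - y - 2 o$)
$k = -1$ ($k = 88 - 89 = -1$)
$\left(\left(x{\left(11,-10 \right)} + 11\right) \left(10 + p{\left(-2 \right)}\right) + k\right)^{2} = \left(\left(\left(2 - -10 - 22\right) + 11\right) \left(10 - 5\right) - 1\right)^{2} = \left(\left(\left(2 + 10 - 22\right) + 11\right) 5 - 1\right)^{2} = \left(\left(-10 + 11\right) 5 - 1\right)^{2} = \left(1 \cdot 5 - 1\right)^{2} = \left(5 - 1\right)^{2} = 4^{2} = 16$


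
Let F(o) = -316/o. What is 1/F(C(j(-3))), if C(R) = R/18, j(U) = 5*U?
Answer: 5/1896 ≈ 0.0026371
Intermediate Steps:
C(R) = R/18 (C(R) = R*(1/18) = R/18)
1/F(C(j(-3))) = 1/(-316/((5*(-3))/18)) = 1/(-316/((1/18)*(-15))) = 1/(-316/(-⅚)) = 1/(-316*(-6/5)) = 1/(1896/5) = 5/1896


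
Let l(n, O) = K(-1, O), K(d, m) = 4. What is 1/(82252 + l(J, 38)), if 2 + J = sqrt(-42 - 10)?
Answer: 1/82256 ≈ 1.2157e-5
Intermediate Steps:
J = -2 + 2*I*sqrt(13) (J = -2 + sqrt(-42 - 10) = -2 + sqrt(-52) = -2 + 2*I*sqrt(13) ≈ -2.0 + 7.2111*I)
l(n, O) = 4
1/(82252 + l(J, 38)) = 1/(82252 + 4) = 1/82256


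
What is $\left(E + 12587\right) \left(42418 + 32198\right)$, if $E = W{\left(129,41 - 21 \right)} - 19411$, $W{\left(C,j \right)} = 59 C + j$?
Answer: $60215112$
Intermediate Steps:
$W{\left(C,j \right)} = j + 59 C$
$E = -11780$ ($E = \left(\left(41 - 21\right) + 59 \cdot 129\right) - 19411 = \left(\left(41 - 21\right) + 7611\right) - 19411 = \left(20 + 7611\right) - 19411 = 7631 - 19411 = -11780$)
$\left(E + 12587\right) \left(42418 + 32198\right) = \left(-11780 + 12587\right) \left(42418 + 32198\right) = 807 \cdot 74616 = 60215112$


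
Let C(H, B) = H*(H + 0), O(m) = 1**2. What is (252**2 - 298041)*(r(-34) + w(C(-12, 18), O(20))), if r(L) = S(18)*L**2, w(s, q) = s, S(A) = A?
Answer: -4914019224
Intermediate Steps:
O(m) = 1
C(H, B) = H**2 (C(H, B) = H*H = H**2)
r(L) = 18*L**2
(252**2 - 298041)*(r(-34) + w(C(-12, 18), O(20))) = (252**2 - 298041)*(18*(-34)**2 + (-12)**2) = (63504 - 298041)*(18*1156 + 144) = -234537*(20808 + 144) = -234537*20952 = -4914019224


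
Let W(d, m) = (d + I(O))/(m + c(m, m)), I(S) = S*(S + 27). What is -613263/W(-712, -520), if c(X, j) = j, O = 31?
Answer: 106298920/181 ≈ 5.8729e+5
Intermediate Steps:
I(S) = S*(27 + S)
W(d, m) = (1798 + d)/(2*m) (W(d, m) = (d + 31*(27 + 31))/(m + m) = (d + 31*58)/((2*m)) = (d + 1798)*(1/(2*m)) = (1798 + d)*(1/(2*m)) = (1798 + d)/(2*m))
-613263/W(-712, -520) = -613263*(-1040/(1798 - 712)) = -613263/((½)*(-1/520)*1086) = -613263/(-543/520) = -613263*(-520/543) = 106298920/181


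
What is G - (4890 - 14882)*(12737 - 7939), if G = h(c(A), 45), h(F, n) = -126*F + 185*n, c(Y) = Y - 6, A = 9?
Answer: 47949563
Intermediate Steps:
c(Y) = -6 + Y
G = 7947 (G = -126*(-6 + 9) + 185*45 = -126*3 + 8325 = -378 + 8325 = 7947)
G - (4890 - 14882)*(12737 - 7939) = 7947 - (4890 - 14882)*(12737 - 7939) = 7947 - (-9992)*4798 = 7947 - 1*(-47941616) = 7947 + 47941616 = 47949563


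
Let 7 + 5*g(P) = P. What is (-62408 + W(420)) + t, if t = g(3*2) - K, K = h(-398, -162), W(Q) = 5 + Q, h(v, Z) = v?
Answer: -307926/5 ≈ -61585.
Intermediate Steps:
g(P) = -7/5 + P/5
K = -398
t = 1989/5 (t = (-7/5 + (3*2)/5) - 1*(-398) = (-7/5 + (⅕)*6) + 398 = (-7/5 + 6/5) + 398 = -⅕ + 398 = 1989/5 ≈ 397.80)
(-62408 + W(420)) + t = (-62408 + (5 + 420)) + 1989/5 = (-62408 + 425) + 1989/5 = -61983 + 1989/5 = -307926/5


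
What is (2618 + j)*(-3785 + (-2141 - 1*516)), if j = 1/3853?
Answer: -64981452510/3853 ≈ -1.6865e+7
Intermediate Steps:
j = 1/3853 ≈ 0.00025954
(2618 + j)*(-3785 + (-2141 - 1*516)) = (2618 + 1/3853)*(-3785 + (-2141 - 1*516)) = 10087155*(-3785 + (-2141 - 516))/3853 = 10087155*(-3785 - 2657)/3853 = (10087155/3853)*(-6442) = -64981452510/3853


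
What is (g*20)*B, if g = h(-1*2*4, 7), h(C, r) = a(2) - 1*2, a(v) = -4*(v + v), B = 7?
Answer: -2520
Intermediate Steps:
a(v) = -8*v
h(C, r) = -18 (h(C, r) = -8*2 - 1*2 = -16 - 2 = -18)
g = -18
(g*20)*B = -18*20*7 = -360*7 = -2520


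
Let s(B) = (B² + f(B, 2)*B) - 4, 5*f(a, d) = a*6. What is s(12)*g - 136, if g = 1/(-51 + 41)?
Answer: -4182/25 ≈ -167.28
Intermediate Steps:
f(a, d) = 6*a/5 (f(a, d) = (a*6)/5 = (6*a)/5 = 6*a/5)
g = -⅒ (g = 1/(-10) = -⅒ ≈ -0.10000)
s(B) = -4 + 11*B²/5 (s(B) = (B² + (6*B/5)*B) - 4 = (B² + 6*B²/5) - 4 = 11*B²/5 - 4 = -4 + 11*B²/5)
s(12)*g - 136 = (-4 + (11/5)*12²)*(-⅒) - 136 = (-4 + (11/5)*144)*(-⅒) - 136 = (-4 + 1584/5)*(-⅒) - 136 = (1564/5)*(-⅒) - 136 = -782/25 - 136 = -4182/25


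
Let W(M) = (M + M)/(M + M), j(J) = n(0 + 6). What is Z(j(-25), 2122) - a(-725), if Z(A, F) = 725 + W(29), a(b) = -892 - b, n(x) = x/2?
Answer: 893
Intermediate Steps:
n(x) = x/2 (n(x) = x*(1/2) = x/2)
j(J) = 3 (j(J) = (0 + 6)/2 = (1/2)*6 = 3)
W(M) = 1 (W(M) = (2*M)/((2*M)) = (2*M)*(1/(2*M)) = 1)
Z(A, F) = 726 (Z(A, F) = 725 + 1 = 726)
Z(j(-25), 2122) - a(-725) = 726 - (-892 - 1*(-725)) = 726 - (-892 + 725) = 726 - 1*(-167) = 726 + 167 = 893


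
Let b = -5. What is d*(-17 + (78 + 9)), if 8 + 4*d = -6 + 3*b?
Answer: -1015/2 ≈ -507.50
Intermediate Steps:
d = -29/4 (d = -2 + (-6 + 3*(-5))/4 = -2 + (-6 - 15)/4 = -2 + (1/4)*(-21) = -2 - 21/4 = -29/4 ≈ -7.2500)
d*(-17 + (78 + 9)) = -29*(-17 + (78 + 9))/4 = -29*(-17 + 87)/4 = -29/4*70 = -1015/2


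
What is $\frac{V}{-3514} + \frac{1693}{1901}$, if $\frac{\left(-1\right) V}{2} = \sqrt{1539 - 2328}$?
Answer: $\frac{1693}{1901} + \frac{i \sqrt{789}}{1757} \approx 0.89058 + 0.015987 i$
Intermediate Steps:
$V = - 2 i \sqrt{789}$ ($V = - 2 \sqrt{1539 - 2328} = - 2 \sqrt{-789} = - 2 i \sqrt{789} \approx - 56.178 i$)
$\frac{V}{-3514} + \frac{1693}{1901} = \frac{\left(-2\right) i \sqrt{789}}{-3514} + \frac{1693}{1901} = - 2 i \sqrt{789} \left(- \frac{1}{3514}\right) + 1693 \cdot \frac{1}{1901} = \frac{i \sqrt{789}}{1757} + \frac{1693}{1901} = \frac{1693}{1901} + \frac{i \sqrt{789}}{1757}$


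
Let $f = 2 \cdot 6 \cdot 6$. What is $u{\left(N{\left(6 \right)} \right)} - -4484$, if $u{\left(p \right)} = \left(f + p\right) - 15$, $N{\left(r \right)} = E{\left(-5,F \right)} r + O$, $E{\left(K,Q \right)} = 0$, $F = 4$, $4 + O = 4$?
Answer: $4541$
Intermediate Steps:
$O = 0$ ($O = -4 + 4 = 0$)
$f = 72$ ($f = 12 \cdot 6 = 72$)
$N{\left(r \right)} = 0$ ($N{\left(r \right)} = 0 r + 0 = 0 + 0 = 0$)
$u{\left(p \right)} = 57 + p$ ($u{\left(p \right)} = \left(72 + p\right) - 15 = 57 + p$)
$u{\left(N{\left(6 \right)} \right)} - -4484 = \left(57 + 0\right) - -4484 = 57 + 4484 = 4541$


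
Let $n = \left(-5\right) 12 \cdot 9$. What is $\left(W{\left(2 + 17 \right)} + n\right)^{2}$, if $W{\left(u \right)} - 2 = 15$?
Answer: $273529$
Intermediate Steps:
$W{\left(u \right)} = 17$ ($W{\left(u \right)} = 2 + 15 = 17$)
$n = -540$ ($n = \left(-60\right) 9 = -540$)
$\left(W{\left(2 + 17 \right)} + n\right)^{2} = \left(17 - 540\right)^{2} = \left(-523\right)^{2} = 273529$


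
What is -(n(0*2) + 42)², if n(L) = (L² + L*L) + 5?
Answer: -2209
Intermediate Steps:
n(L) = 5 + 2*L² (n(L) = (L² + L²) + 5 = 2*L² + 5 = 5 + 2*L²)
-(n(0*2) + 42)² = -((5 + 2*(0*2)²) + 42)² = -((5 + 2*0²) + 42)² = -((5 + 2*0) + 42)² = -((5 + 0) + 42)² = -(5 + 42)² = -1*47² = -1*2209 = -2209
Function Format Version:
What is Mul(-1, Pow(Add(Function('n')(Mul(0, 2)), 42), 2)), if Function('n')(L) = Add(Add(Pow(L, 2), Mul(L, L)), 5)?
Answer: -2209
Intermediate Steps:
Function('n')(L) = Add(5, Mul(2, Pow(L, 2))) (Function('n')(L) = Add(Add(Pow(L, 2), Pow(L, 2)), 5) = Add(Mul(2, Pow(L, 2)), 5) = Add(5, Mul(2, Pow(L, 2))))
Mul(-1, Pow(Add(Function('n')(Mul(0, 2)), 42), 2)) = Mul(-1, Pow(Add(Add(5, Mul(2, Pow(Mul(0, 2), 2))), 42), 2)) = Mul(-1, Pow(Add(Add(5, Mul(2, Pow(0, 2))), 42), 2)) = Mul(-1, Pow(Add(Add(5, Mul(2, 0)), 42), 2)) = Mul(-1, Pow(Add(Add(5, 0), 42), 2)) = Mul(-1, Pow(Add(5, 42), 2)) = Mul(-1, Pow(47, 2)) = Mul(-1, 2209) = -2209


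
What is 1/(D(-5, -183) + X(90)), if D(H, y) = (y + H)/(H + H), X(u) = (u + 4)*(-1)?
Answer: -5/376 ≈ -0.013298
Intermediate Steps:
X(u) = -4 - u (X(u) = (4 + u)*(-1) = -4 - u)
D(H, y) = (H + y)/(2*H) (D(H, y) = (H + y)/((2*H)) = (H + y)*(1/(2*H)) = (H + y)/(2*H))
1/(D(-5, -183) + X(90)) = 1/((½)*(-5 - 183)/(-5) + (-4 - 1*90)) = 1/((½)*(-⅕)*(-188) + (-4 - 90)) = 1/(94/5 - 94) = 1/(-376/5) = -5/376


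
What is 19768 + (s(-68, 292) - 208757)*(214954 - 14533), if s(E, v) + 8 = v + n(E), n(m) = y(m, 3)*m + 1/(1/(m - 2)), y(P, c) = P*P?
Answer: -104815152707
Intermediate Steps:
y(P, c) = P²
n(m) = -2 + m + m³ (n(m) = m²*m + 1/(1/(m - 2)) = m³ + 1/(1/(-2 + m)) = m³ + (-2 + m) = -2 + m + m³)
s(E, v) = -10 + E + v + E³ (s(E, v) = -8 + (v + (-2 + E + E³)) = -8 + (-2 + E + v + E³) = -10 + E + v + E³)
19768 + (s(-68, 292) - 208757)*(214954 - 14533) = 19768 + ((-10 - 68 + 292 + (-68)³) - 208757)*(214954 - 14533) = 19768 + ((-10 - 68 + 292 - 314432) - 208757)*200421 = 19768 + (-314218 - 208757)*200421 = 19768 - 522975*200421 = 19768 - 104815172475 = -104815152707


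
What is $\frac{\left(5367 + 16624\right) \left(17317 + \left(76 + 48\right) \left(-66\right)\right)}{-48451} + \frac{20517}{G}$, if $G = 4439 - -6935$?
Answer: $- \frac{2283403346155}{551081674} \approx -4143.5$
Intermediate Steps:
$G = 11374$ ($G = 4439 + 6935 = 11374$)
$\frac{\left(5367 + 16624\right) \left(17317 + \left(76 + 48\right) \left(-66\right)\right)}{-48451} + \frac{20517}{G} = \frac{\left(5367 + 16624\right) \left(17317 + \left(76 + 48\right) \left(-66\right)\right)}{-48451} + \frac{20517}{11374} = 21991 \left(17317 + 124 \left(-66\right)\right) \left(- \frac{1}{48451}\right) + 20517 \cdot \frac{1}{11374} = 21991 \left(17317 - 8184\right) \left(- \frac{1}{48451}\right) + \frac{20517}{11374} = 21991 \cdot 9133 \left(- \frac{1}{48451}\right) + \frac{20517}{11374} = 200843803 \left(- \frac{1}{48451}\right) + \frac{20517}{11374} = - \frac{200843803}{48451} + \frac{20517}{11374} = - \frac{2283403346155}{551081674}$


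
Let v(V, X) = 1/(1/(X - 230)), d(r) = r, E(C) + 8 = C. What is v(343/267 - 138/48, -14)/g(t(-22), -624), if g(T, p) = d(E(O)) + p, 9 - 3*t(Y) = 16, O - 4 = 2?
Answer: 122/313 ≈ 0.38978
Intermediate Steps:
O = 6 (O = 4 + 2 = 6)
E(C) = -8 + C
t(Y) = -7/3 (t(Y) = 3 - ⅓*16 = 3 - 16/3 = -7/3)
v(V, X) = -230 + X (v(V, X) = 1/(1/(-230 + X)) = -230 + X)
g(T, p) = -2 + p (g(T, p) = (-8 + 6) + p = -2 + p)
v(343/267 - 138/48, -14)/g(t(-22), -624) = (-230 - 14)/(-2 - 624) = -244/(-626) = -244*(-1/626) = 122/313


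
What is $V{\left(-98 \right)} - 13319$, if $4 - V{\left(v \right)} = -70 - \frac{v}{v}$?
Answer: $-13244$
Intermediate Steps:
$V{\left(v \right)} = 75$ ($V{\left(v \right)} = 4 - \left(-70 - \frac{v}{v}\right) = 4 - \left(-70 - 1\right) = 4 - -71 = 4 + 71 = 75$)
$V{\left(-98 \right)} - 13319 = 75 - 13319 = -13244$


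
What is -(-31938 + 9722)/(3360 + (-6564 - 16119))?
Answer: -22216/19323 ≈ -1.1497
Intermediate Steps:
-(-31938 + 9722)/(3360 + (-6564 - 16119)) = -(-22216)/(3360 - 22683) = -(-22216)/(-19323) = -(-22216)*(-1)/19323 = -1*22216/19323 = -22216/19323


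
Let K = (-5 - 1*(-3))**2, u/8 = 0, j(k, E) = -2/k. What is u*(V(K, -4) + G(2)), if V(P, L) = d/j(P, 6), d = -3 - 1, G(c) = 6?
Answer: 0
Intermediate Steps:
d = -4
u = 0 (u = 8*0 = 0)
K = 4 (K = (-5 + 3)**2 = (-2)**2 = 4)
V(P, L) = 2*P (V(P, L) = -4*(-P/2) = -(-2)*P = 2*P)
u*(V(K, -4) + G(2)) = 0*(2*4 + 6) = 0*(8 + 6) = 0*14 = 0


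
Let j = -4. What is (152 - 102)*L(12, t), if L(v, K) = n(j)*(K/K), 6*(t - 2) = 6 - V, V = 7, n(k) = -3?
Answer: -150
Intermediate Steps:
t = 11/6 (t = 2 + (6 - 1*7)/6 = 2 + (6 - 7)/6 = 2 + (⅙)*(-1) = 2 - ⅙ = 11/6 ≈ 1.8333)
L(v, K) = -3 (L(v, K) = -3*K/K = -3*1 = -3)
(152 - 102)*L(12, t) = (152 - 102)*(-3) = 50*(-3) = -150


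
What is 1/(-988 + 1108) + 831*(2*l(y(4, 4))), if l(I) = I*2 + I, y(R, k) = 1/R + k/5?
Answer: 628237/120 ≈ 5235.3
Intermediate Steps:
y(R, k) = 1/R + k/5 (y(R, k) = 1/R + k*(⅕) = 1/R + k/5)
l(I) = 3*I (l(I) = 2*I + I = 3*I)
1/(-988 + 1108) + 831*(2*l(y(4, 4))) = 1/(-988 + 1108) + 831*(2*(3*(1/4 + (⅕)*4))) = 1/120 + 831*(2*(3*(¼ + ⅘))) = 1/120 + 831*(2*(3*(21/20))) = 1/120 + 831*(2*(63/20)) = 1/120 + 831*(63/10) = 1/120 + 52353/10 = 628237/120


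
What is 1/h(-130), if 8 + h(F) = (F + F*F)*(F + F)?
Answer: -1/4360208 ≈ -2.2935e-7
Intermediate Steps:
h(F) = -8 + 2*F*(F + F**2) (h(F) = -8 + (F + F*F)*(F + F) = -8 + (F + F**2)*(2*F) = -8 + 2*F*(F + F**2))
1/h(-130) = 1/(-8 + 2*(-130)**2 + 2*(-130)**3) = 1/(-8 + 2*16900 + 2*(-2197000)) = 1/(-8 + 33800 - 4394000) = 1/(-4360208) = -1/4360208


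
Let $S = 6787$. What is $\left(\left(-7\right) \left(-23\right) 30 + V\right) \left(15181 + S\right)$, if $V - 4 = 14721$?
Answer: $429584240$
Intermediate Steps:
$V = 14725$ ($V = 4 + 14721 = 14725$)
$\left(\left(-7\right) \left(-23\right) 30 + V\right) \left(15181 + S\right) = \left(\left(-7\right) \left(-23\right) 30 + 14725\right) \left(15181 + 6787\right) = \left(161 \cdot 30 + 14725\right) 21968 = \left(4830 + 14725\right) 21968 = 19555 \cdot 21968 = 429584240$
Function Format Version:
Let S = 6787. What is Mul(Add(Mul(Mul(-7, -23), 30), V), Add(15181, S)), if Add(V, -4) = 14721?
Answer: 429584240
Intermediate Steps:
V = 14725 (V = Add(4, 14721) = 14725)
Mul(Add(Mul(Mul(-7, -23), 30), V), Add(15181, S)) = Mul(Add(Mul(Mul(-7, -23), 30), 14725), Add(15181, 6787)) = Mul(Add(Mul(161, 30), 14725), 21968) = Mul(Add(4830, 14725), 21968) = Mul(19555, 21968) = 429584240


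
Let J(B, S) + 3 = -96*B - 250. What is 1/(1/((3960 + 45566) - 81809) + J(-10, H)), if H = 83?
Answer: 32283/22824080 ≈ 0.0014144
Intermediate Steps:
J(B, S) = -253 - 96*B (J(B, S) = -3 + (-96*B - 250) = -3 + (-250 - 96*B) = -253 - 96*B)
1/(1/((3960 + 45566) - 81809) + J(-10, H)) = 1/(1/((3960 + 45566) - 81809) + (-253 - 96*(-10))) = 1/(1/(49526 - 81809) + (-253 + 960)) = 1/(1/(-32283) + 707) = 1/(-1/32283 + 707) = 1/(22824080/32283) = 32283/22824080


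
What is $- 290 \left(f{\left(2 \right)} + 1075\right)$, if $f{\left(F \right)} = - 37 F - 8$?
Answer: $-287970$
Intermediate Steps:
$f{\left(F \right)} = -8 - 37 F$
$- 290 \left(f{\left(2 \right)} + 1075\right) = - 290 \left(\left(-8 - 74\right) + 1075\right) = - 290 \left(-82 + 1075\right) = \left(-290\right) 993 = -287970$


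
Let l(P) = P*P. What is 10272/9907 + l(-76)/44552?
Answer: 64357622/55172083 ≈ 1.1665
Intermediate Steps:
l(P) = P²
10272/9907 + l(-76)/44552 = 10272/9907 + (-76)²/44552 = 10272*(1/9907) + 5776*(1/44552) = 10272/9907 + 722/5569 = 64357622/55172083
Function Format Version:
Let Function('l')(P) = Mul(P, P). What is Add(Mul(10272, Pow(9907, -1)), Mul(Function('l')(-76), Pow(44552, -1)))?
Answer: Rational(64357622, 55172083) ≈ 1.1665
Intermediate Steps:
Function('l')(P) = Pow(P, 2)
Add(Mul(10272, Pow(9907, -1)), Mul(Function('l')(-76), Pow(44552, -1))) = Add(Mul(10272, Pow(9907, -1)), Mul(Pow(-76, 2), Pow(44552, -1))) = Add(Mul(10272, Rational(1, 9907)), Mul(5776, Rational(1, 44552))) = Add(Rational(10272, 9907), Rational(722, 5569)) = Rational(64357622, 55172083)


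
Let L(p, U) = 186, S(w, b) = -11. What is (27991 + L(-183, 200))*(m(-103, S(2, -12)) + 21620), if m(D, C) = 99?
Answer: 611976263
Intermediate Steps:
(27991 + L(-183, 200))*(m(-103, S(2, -12)) + 21620) = (27991 + 186)*(99 + 21620) = 28177*21719 = 611976263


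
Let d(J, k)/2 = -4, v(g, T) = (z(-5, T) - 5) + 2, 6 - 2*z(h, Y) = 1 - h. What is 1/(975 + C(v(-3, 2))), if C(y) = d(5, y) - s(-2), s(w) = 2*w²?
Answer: 1/959 ≈ 0.0010428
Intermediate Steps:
z(h, Y) = 5/2 + h/2 (z(h, Y) = 3 - (1 - h)/2 = 3 + (-½ + h/2) = 5/2 + h/2)
v(g, T) = -3 (v(g, T) = ((5/2 + (½)*(-5)) - 5) + 2 = ((5/2 - 5/2) - 5) + 2 = (0 - 5) + 2 = -5 + 2 = -3)
d(J, k) = -8 (d(J, k) = 2*(-4) = -8)
C(y) = -16 (C(y) = -8 - 2*(-2)² = -8 - 2*4 = -8 - 1*8 = -8 - 8 = -16)
1/(975 + C(v(-3, 2))) = 1/(975 - 16) = 1/959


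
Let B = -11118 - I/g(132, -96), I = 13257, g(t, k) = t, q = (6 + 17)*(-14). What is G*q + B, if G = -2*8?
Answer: -266923/44 ≈ -6066.4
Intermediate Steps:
G = -16
q = -322 (q = 23*(-14) = -322)
B = -493611/44 (B = -11118 - 13257/132 = -11118 - 1*4419/44 = -11118 - 4419/44 = -493611/44 ≈ -11218.)
G*q + B = -16*(-322) - 493611/44 = 5152 - 493611/44 = -266923/44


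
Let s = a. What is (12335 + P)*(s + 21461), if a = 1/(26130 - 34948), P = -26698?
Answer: -2718098602211/8818 ≈ -3.0824e+8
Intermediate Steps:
a = -1/8818 (a = 1/(-8818) = -1/8818 ≈ -0.00011340)
s = -1/8818 ≈ -0.00011340
(12335 + P)*(s + 21461) = (12335 - 26698)*(-1/8818 + 21461) = -14363*189243097/8818 = -2718098602211/8818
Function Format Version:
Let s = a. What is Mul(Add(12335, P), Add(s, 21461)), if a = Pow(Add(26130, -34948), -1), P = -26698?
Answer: Rational(-2718098602211, 8818) ≈ -3.0824e+8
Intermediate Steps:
a = Rational(-1, 8818) (a = Pow(-8818, -1) = Rational(-1, 8818) ≈ -0.00011340)
s = Rational(-1, 8818) ≈ -0.00011340
Mul(Add(12335, P), Add(s, 21461)) = Mul(Add(12335, -26698), Add(Rational(-1, 8818), 21461)) = Mul(-14363, Rational(189243097, 8818)) = Rational(-2718098602211, 8818)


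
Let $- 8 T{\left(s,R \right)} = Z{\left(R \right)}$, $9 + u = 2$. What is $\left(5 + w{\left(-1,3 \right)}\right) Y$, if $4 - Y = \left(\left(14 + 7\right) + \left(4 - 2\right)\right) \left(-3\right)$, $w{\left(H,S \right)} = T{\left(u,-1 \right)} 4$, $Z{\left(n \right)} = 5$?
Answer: $\frac{365}{2} \approx 182.5$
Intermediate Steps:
$u = -7$ ($u = -9 + 2 = -7$)
$T{\left(s,R \right)} = - \frac{5}{8}$ ($T{\left(s,R \right)} = \left(- \frac{1}{8}\right) 5 = - \frac{5}{8}$)
$w{\left(H,S \right)} = - \frac{5}{2}$ ($w{\left(H,S \right)} = \left(- \frac{5}{8}\right) 4 = - \frac{5}{2}$)
$Y = 73$ ($Y = 4 - \left(\left(14 + 7\right) + \left(4 - 2\right)\right) \left(-3\right) = 4 - \left(21 + \left(4 - 2\right)\right) \left(-3\right) = 4 - \left(21 + 2\right) \left(-3\right) = 4 - 23 \left(-3\right) = 4 - -69 = 4 + 69 = 73$)
$\left(5 + w{\left(-1,3 \right)}\right) Y = \left(5 - \frac{5}{2}\right) 73 = \frac{5}{2} \cdot 73 = \frac{365}{2}$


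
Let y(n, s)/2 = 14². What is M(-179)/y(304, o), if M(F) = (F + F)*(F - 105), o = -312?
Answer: 12709/49 ≈ 259.37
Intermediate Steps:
y(n, s) = 392 (y(n, s) = 2*14² = 2*196 = 392)
M(F) = 2*F*(-105 + F) (M(F) = (2*F)*(-105 + F) = 2*F*(-105 + F))
M(-179)/y(304, o) = (2*(-179)*(-105 - 179))/392 = (2*(-179)*(-284))*(1/392) = 101672*(1/392) = 12709/49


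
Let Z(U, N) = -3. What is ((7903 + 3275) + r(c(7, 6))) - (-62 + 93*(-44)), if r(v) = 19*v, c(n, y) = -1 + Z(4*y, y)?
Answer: 15256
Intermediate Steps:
c(n, y) = -4 (c(n, y) = -1 - 3 = -4)
((7903 + 3275) + r(c(7, 6))) - (-62 + 93*(-44)) = ((7903 + 3275) + 19*(-4)) - (-62 + 93*(-44)) = (11178 - 76) - (-62 - 4092) = 11102 - 1*(-4154) = 11102 + 4154 = 15256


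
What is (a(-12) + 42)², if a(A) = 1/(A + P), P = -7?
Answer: 635209/361 ≈ 1759.6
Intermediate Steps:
a(A) = 1/(-7 + A) (a(A) = 1/(A - 7) = 1/(-7 + A))
(a(-12) + 42)² = (1/(-7 - 12) + 42)² = (1/(-19) + 42)² = (-1/19 + 42)² = (797/19)² = 635209/361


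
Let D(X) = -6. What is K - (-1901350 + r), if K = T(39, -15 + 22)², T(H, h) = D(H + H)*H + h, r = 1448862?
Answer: 504017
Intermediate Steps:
T(H, h) = h - 6*H (T(H, h) = -6*H + h = h - 6*H)
K = 51529 (K = ((-15 + 22) - 6*39)² = (7 - 234)² = (-227)² = 51529)
K - (-1901350 + r) = 51529 - (-1901350 + 1448862) = 51529 - 1*(-452488) = 51529 + 452488 = 504017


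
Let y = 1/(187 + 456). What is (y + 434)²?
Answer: 77876157969/413449 ≈ 1.8836e+5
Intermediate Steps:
y = 1/643 ≈ 0.0015552
(y + 434)² = (1/643 + 434)² = (279063/643)² = 77876157969/413449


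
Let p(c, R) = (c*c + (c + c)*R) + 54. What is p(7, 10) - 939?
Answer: -696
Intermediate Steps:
p(c, R) = 54 + c² + 2*R*c (p(c, R) = (c² + (2*c)*R) + 54 = (c² + 2*R*c) + 54 = 54 + c² + 2*R*c)
p(7, 10) - 939 = (54 + 7² + 2*10*7) - 939 = (54 + 49 + 140) - 939 = 243 - 939 = -696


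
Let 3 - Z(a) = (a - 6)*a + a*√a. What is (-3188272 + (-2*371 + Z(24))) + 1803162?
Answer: -1386281 - 48*√6 ≈ -1.3864e+6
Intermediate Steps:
Z(a) = 3 - a^(3/2) - a*(-6 + a) (Z(a) = 3 - ((a - 6)*a + a*√a) = 3 - ((-6 + a)*a + a^(3/2)) = 3 - (a*(-6 + a) + a^(3/2)) = 3 - (a^(3/2) + a*(-6 + a)) = 3 + (-a^(3/2) - a*(-6 + a)) = 3 - a^(3/2) - a*(-6 + a))
(-3188272 + (-2*371 + Z(24))) + 1803162 = (-3188272 + (-2*371 + (3 - 1*24² - 24^(3/2) + 6*24))) + 1803162 = (-3188272 + (-742 + (3 - 1*576 - 48*√6 + 144))) + 1803162 = (-3188272 + (-742 + (3 - 576 - 48*√6 + 144))) + 1803162 = (-3188272 + (-742 + (-429 - 48*√6))) + 1803162 = (-3188272 + (-1171 - 48*√6)) + 1803162 = (-3189443 - 48*√6) + 1803162 = -1386281 - 48*√6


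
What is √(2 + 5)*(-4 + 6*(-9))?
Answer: -58*√7 ≈ -153.45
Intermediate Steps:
√(2 + 5)*(-4 + 6*(-9)) = √7*(-4 - 54) = √7*(-58) = -58*√7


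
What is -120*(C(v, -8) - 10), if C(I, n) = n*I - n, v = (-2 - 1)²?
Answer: 8880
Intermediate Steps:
v = 9 (v = (-3)² = 9)
C(I, n) = -n + I*n (C(I, n) = I*n - n = -n + I*n)
-120*(C(v, -8) - 10) = -120*(-8*(-1 + 9) - 10) = -120*(-8*8 - 10) = -120*(-64 - 10) = -120*(-74) = 8880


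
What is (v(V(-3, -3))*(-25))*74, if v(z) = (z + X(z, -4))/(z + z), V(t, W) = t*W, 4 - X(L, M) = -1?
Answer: -12950/9 ≈ -1438.9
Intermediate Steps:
X(L, M) = 5 (X(L, M) = 4 - 1*(-1) = 4 + 1 = 5)
V(t, W) = W*t
v(z) = (5 + z)/(2*z) (v(z) = (z + 5)/(z + z) = (5 + z)/((2*z)) = (5 + z)*(1/(2*z)) = (5 + z)/(2*z))
(v(V(-3, -3))*(-25))*74 = (((5 - 3*(-3))/(2*((-3*(-3)))))*(-25))*74 = (((½)*(5 + 9)/9)*(-25))*74 = (((½)*(⅑)*14)*(-25))*74 = ((7/9)*(-25))*74 = -175/9*74 = -12950/9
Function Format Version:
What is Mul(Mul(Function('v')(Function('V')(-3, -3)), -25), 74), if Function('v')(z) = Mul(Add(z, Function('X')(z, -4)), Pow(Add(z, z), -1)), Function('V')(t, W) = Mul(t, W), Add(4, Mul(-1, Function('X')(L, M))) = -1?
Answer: Rational(-12950, 9) ≈ -1438.9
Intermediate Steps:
Function('X')(L, M) = 5 (Function('X')(L, M) = Add(4, Mul(-1, -1)) = Add(4, 1) = 5)
Function('V')(t, W) = Mul(W, t)
Function('v')(z) = Mul(Rational(1, 2), Pow(z, -1), Add(5, z)) (Function('v')(z) = Mul(Add(z, 5), Pow(Add(z, z), -1)) = Mul(Add(5, z), Pow(Mul(2, z), -1)) = Mul(Add(5, z), Mul(Rational(1, 2), Pow(z, -1))) = Mul(Rational(1, 2), Pow(z, -1), Add(5, z)))
Mul(Mul(Function('v')(Function('V')(-3, -3)), -25), 74) = Mul(Mul(Mul(Rational(1, 2), Pow(Mul(-3, -3), -1), Add(5, Mul(-3, -3))), -25), 74) = Mul(Mul(Mul(Rational(1, 2), Pow(9, -1), Add(5, 9)), -25), 74) = Mul(Mul(Mul(Rational(1, 2), Rational(1, 9), 14), -25), 74) = Mul(Mul(Rational(7, 9), -25), 74) = Mul(Rational(-175, 9), 74) = Rational(-12950, 9)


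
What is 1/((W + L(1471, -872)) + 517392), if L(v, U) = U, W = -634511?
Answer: -1/117991 ≈ -8.4752e-6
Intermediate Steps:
1/((W + L(1471, -872)) + 517392) = 1/((-634511 - 872) + 517392) = 1/(-635383 + 517392) = 1/(-117991) = -1/117991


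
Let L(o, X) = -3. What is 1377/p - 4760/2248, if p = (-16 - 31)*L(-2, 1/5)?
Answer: 101014/13207 ≈ 7.6485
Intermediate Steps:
p = 141 (p = (-16 - 31)*(-3) = -47*(-3) = 141)
1377/p - 4760/2248 = 1377/141 - 4760/2248 = 1377*(1/141) - 4760*1/2248 = 459/47 - 595/281 = 101014/13207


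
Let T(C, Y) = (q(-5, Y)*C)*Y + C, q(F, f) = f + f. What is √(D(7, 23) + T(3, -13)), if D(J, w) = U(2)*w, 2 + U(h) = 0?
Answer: √971 ≈ 31.161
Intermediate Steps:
U(h) = -2 (U(h) = -2 + 0 = -2)
q(F, f) = 2*f
T(C, Y) = C + 2*C*Y² (T(C, Y) = ((2*Y)*C)*Y + C = (2*C*Y)*Y + C = 2*C*Y² + C = C + 2*C*Y²)
D(J, w) = -2*w
√(D(7, 23) + T(3, -13)) = √(-2*23 + 3*(1 + 2*(-13)²)) = √(-46 + 3*(1 + 2*169)) = √(-46 + 3*(1 + 338)) = √(-46 + 3*339) = √(-46 + 1017) = √971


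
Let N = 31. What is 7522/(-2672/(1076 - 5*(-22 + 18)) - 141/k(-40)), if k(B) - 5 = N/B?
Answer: -87078433/414563 ≈ -210.05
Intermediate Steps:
k(B) = 5 + 31/B
7522/(-2672/(1076 - 5*(-22 + 18)) - 141/k(-40)) = 7522/(-2672/(1076 - 5*(-22 + 18)) - 141/(5 + 31/(-40))) = 7522/(-2672/(1076 - 5*(-4)) - 141/(5 + 31*(-1/40))) = 7522/(-2672/(1076 + 20) - 141/(5 - 31/40)) = 7522/(-2672/1096 - 141/169/40) = 7522/(-2672*1/1096 - 141*40/169) = 7522/(-334/137 - 5640/169) = 7522/(-829126/23153) = 7522*(-23153/829126) = -87078433/414563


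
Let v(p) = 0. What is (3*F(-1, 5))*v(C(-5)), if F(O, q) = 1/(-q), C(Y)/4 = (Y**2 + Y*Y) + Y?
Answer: 0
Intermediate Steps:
C(Y) = 4*Y + 8*Y**2 (C(Y) = 4*((Y**2 + Y*Y) + Y) = 4*((Y**2 + Y**2) + Y) = 4*(2*Y**2 + Y) = 4*(Y + 2*Y**2) = 4*Y + 8*Y**2)
F(O, q) = -1/q
(3*F(-1, 5))*v(C(-5)) = (3*(-1/5))*0 = -3/5*0 = 0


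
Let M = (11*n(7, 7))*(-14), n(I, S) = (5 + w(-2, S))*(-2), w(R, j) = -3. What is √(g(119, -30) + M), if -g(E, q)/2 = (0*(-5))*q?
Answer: 2*√154 ≈ 24.819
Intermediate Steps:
g(E, q) = 0 (g(E, q) = -2*0*(-5)*q = -0*q = -2*0 = 0)
n(I, S) = -4 (n(I, S) = (5 - 3)*(-2) = 2*(-2) = -4)
M = 616 (M = (11*(-4))*(-14) = -44*(-14) = 616)
√(g(119, -30) + M) = √(0 + 616) = √616 = 2*√154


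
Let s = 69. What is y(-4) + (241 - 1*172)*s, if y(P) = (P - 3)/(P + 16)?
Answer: 57125/12 ≈ 4760.4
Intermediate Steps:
y(P) = (-3 + P)/(16 + P)
y(-4) + (241 - 1*172)*s = (-3 - 4)/(16 - 4) + (241 - 1*172)*69 = -7/12 + (241 - 172)*69 = (1/12)*(-7) + 69*69 = -7/12 + 4761 = 57125/12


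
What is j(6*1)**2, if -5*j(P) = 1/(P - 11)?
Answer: 1/625 ≈ 0.0016000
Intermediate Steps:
j(P) = -1/(5*(-11 + P)) (j(P) = -1/(5*(P - 11)) = -1/(5*(-11 + P)))
j(6*1)**2 = (-1/(-55 + 5*(6*1)))**2 = (-1/(-55 + 5*6))**2 = (-1/(-55 + 30))**2 = (-1/(-25))**2 = (-1*(-1/25))**2 = (1/25)**2 = 1/625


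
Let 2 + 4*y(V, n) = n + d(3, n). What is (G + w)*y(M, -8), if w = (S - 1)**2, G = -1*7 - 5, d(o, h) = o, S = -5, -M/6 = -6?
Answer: -42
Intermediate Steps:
M = 36 (M = -6*(-6) = 36)
y(V, n) = 1/4 + n/4 (y(V, n) = -1/2 + (n + 3)/4 = -1/2 + (3 + n)/4 = -1/2 + (3/4 + n/4) = 1/4 + n/4)
G = -12 (G = -7 - 5 = -12)
w = 36 (w = (-5 - 1)**2 = (-6)**2 = 36)
(G + w)*y(M, -8) = (-12 + 36)*(1/4 + (1/4)*(-8)) = 24*(1/4 - 2) = 24*(-7/4) = -42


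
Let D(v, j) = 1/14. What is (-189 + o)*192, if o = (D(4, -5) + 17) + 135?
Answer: -49632/7 ≈ -7090.3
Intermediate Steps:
D(v, j) = 1/14
o = 2129/14 (o = (1/14 + 17) + 135 = 239/14 + 135 = 2129/14 ≈ 152.07)
(-189 + o)*192 = (-189 + 2129/14)*192 = -517/14*192 = -49632/7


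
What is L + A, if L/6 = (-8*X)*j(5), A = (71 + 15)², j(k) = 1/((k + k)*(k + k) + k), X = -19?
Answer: 259164/35 ≈ 7404.7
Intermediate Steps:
j(k) = 1/(k + 4*k²) (j(k) = 1/((2*k)*(2*k) + k) = 1/(4*k² + k) = 1/(k + 4*k²))
A = 7396 (A = 86² = 7396)
L = 304/35 (L = 6*((-8*(-19))*(1/(5*(1 + 4*5)))) = 6*(152*(1/(5*(1 + 20)))) = 6*(152*((⅕)/21)) = 6*(152*((⅕)*(1/21))) = 6*(152*(1/105)) = 6*(152/105) = 304/35 ≈ 8.6857)
L + A = 304/35 + 7396 = 259164/35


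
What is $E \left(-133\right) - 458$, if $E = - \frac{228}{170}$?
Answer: $- \frac{23768}{85} \approx -279.62$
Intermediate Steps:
$E = - \frac{114}{85}$ ($E = \left(-228\right) \frac{1}{170} = - \frac{114}{85} \approx -1.3412$)
$E \left(-133\right) - 458 = \left(- \frac{114}{85}\right) \left(-133\right) - 458 = \frac{15162}{85} - 458 = - \frac{23768}{85}$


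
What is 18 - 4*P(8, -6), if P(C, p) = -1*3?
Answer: 30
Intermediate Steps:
P(C, p) = -3
18 - 4*P(8, -6) = 18 - 4*(-3) = 18 + 12 = 30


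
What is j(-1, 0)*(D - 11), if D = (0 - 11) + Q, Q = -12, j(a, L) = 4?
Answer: -136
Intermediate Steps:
D = -23 (D = (0 - 11) - 12 = -11 - 12 = -23)
j(-1, 0)*(D - 11) = 4*(-23 - 11) = 4*(-34) = -136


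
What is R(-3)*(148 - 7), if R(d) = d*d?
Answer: 1269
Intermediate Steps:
R(d) = d**2
R(-3)*(148 - 7) = (-3)**2*(148 - 7) = 9*141 = 1269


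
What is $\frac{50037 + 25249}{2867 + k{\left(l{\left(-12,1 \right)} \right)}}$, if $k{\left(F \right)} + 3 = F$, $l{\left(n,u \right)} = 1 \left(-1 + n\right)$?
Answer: $\frac{75286}{2851} \approx 26.407$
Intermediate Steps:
$l{\left(n,u \right)} = -1 + n$
$k{\left(F \right)} = -3 + F$
$\frac{50037 + 25249}{2867 + k{\left(l{\left(-12,1 \right)} \right)}} = \frac{50037 + 25249}{2867 - 16} = \frac{75286}{2867 - 16} = \frac{75286}{2851}$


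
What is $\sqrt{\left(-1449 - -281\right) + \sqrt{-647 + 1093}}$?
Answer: $\sqrt{-1168 + \sqrt{446}} \approx 33.866 i$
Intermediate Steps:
$\sqrt{\left(-1449 - -281\right) + \sqrt{-647 + 1093}} = \sqrt{\left(-1449 + 281\right) + \sqrt{446}} = \sqrt{-1168 + \sqrt{446}}$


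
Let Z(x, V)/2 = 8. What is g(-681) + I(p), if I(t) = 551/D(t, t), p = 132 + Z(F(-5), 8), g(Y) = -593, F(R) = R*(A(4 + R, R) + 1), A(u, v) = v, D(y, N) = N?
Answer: -87213/148 ≈ -589.28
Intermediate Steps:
F(R) = R*(1 + R) (F(R) = R*(R + 1) = R*(1 + R))
Z(x, V) = 16 (Z(x, V) = 2*8 = 16)
p = 148 (p = 132 + 16 = 148)
I(t) = 551/t
g(-681) + I(p) = -593 + 551/148 = -87213/148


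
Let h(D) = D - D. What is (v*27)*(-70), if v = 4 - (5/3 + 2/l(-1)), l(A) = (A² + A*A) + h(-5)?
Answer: -2520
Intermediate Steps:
h(D) = 0
l(A) = 2*A² (l(A) = (A² + A*A) + 0 = (A² + A²) + 0 = 2*A² + 0 = 2*A²)
v = 4/3 (v = 4 - (5/3 + 2/((2*(-1)²))) = 4 - (5*(⅓) + 2/((2*1))) = 4 - (5/3 + 2/2) = 4 - (5/3 + 2*(½)) = 4 - (5/3 + 1) = 4 - 1*8/3 = 4 - 8/3 = 4/3 ≈ 1.3333)
(v*27)*(-70) = ((4/3)*27)*(-70) = 36*(-70) = -2520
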